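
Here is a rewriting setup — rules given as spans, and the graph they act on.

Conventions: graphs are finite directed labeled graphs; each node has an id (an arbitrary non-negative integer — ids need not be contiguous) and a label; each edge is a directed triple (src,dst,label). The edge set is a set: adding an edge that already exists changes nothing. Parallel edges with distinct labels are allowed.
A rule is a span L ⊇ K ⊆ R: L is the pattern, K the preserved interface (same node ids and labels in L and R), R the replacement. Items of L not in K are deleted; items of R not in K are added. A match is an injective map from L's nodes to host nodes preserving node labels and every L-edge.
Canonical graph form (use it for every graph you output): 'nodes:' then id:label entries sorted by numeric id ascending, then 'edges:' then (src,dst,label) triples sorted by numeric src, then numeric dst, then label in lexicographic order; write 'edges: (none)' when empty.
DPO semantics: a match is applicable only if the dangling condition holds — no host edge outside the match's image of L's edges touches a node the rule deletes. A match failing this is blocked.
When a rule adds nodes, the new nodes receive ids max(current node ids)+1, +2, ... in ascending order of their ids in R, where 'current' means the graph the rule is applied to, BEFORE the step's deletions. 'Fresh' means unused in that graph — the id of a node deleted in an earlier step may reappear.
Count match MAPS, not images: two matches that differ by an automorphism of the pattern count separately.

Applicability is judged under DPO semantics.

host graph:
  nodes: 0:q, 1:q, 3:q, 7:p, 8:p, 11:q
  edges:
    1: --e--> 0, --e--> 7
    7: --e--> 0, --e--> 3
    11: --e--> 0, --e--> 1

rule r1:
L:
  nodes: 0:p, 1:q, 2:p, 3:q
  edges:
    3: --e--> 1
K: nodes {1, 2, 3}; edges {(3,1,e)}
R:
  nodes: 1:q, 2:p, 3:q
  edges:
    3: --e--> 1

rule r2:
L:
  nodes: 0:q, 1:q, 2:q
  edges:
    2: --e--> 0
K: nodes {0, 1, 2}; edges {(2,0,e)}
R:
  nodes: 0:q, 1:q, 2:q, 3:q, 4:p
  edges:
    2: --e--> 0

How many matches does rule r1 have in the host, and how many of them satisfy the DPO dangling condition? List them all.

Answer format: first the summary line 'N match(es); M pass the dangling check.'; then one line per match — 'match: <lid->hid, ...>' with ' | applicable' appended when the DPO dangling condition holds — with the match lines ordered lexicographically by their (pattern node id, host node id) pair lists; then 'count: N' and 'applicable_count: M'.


6 match(es); 3 pass the dangling check.
match: 0->7, 1->0, 2->8, 3->1
match: 0->7, 1->0, 2->8, 3->11
match: 0->7, 1->1, 2->8, 3->11
match: 0->8, 1->0, 2->7, 3->1 | applicable
match: 0->8, 1->0, 2->7, 3->11 | applicable
match: 0->8, 1->1, 2->7, 3->11 | applicable
count: 6
applicable_count: 3


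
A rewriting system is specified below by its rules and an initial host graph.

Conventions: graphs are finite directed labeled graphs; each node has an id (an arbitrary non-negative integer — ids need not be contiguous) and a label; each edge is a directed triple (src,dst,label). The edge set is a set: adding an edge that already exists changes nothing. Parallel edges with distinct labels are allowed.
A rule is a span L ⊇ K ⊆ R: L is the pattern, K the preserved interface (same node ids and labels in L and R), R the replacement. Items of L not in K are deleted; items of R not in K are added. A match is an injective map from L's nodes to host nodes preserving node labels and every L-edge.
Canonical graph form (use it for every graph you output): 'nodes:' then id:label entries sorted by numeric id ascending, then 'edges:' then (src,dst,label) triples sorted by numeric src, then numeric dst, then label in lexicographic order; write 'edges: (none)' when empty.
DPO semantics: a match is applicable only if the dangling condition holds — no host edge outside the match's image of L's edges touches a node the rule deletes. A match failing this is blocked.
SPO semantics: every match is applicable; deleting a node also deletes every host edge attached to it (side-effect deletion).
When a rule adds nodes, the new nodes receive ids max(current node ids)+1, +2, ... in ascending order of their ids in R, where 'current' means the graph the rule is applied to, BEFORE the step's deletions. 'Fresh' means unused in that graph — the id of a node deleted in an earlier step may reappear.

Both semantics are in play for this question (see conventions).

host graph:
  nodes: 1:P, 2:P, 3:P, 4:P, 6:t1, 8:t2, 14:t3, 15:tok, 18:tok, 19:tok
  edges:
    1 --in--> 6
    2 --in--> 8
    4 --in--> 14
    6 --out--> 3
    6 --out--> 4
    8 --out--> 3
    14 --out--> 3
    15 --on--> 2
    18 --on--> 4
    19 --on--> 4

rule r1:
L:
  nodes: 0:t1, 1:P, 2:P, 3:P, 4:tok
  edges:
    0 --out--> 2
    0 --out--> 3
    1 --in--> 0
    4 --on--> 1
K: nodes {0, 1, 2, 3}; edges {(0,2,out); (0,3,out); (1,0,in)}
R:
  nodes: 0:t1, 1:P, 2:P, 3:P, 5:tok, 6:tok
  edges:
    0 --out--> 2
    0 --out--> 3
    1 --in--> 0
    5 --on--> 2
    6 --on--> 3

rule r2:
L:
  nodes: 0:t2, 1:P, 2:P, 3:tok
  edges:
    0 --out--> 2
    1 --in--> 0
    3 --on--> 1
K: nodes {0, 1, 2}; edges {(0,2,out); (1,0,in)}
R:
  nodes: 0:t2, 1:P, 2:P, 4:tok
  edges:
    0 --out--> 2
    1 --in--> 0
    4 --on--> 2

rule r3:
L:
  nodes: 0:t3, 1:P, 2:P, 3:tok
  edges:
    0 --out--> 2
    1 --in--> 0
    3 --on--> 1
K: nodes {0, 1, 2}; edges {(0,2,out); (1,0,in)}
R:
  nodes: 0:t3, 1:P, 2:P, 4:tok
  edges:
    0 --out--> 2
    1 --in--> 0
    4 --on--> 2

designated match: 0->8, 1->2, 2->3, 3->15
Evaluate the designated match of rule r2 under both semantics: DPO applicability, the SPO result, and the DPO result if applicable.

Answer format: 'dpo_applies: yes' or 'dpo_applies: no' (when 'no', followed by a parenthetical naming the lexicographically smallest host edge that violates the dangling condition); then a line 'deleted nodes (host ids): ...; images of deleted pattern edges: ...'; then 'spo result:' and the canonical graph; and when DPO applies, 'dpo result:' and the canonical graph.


dpo_applies: yes
deleted nodes (host ids): 15; images of deleted pattern edges: (15,2,on)
spo result:
nodes: 1:P, 2:P, 3:P, 4:P, 6:t1, 8:t2, 14:t3, 18:tok, 19:tok, 20:tok
edges: (1,6,in); (2,8,in); (4,14,in); (6,3,out); (6,4,out); (8,3,out); (14,3,out); (18,4,on); (19,4,on); (20,3,on)
dpo result:
nodes: 1:P, 2:P, 3:P, 4:P, 6:t1, 8:t2, 14:t3, 18:tok, 19:tok, 20:tok
edges: (1,6,in); (2,8,in); (4,14,in); (6,3,out); (6,4,out); (8,3,out); (14,3,out); (18,4,on); (19,4,on); (20,3,on)


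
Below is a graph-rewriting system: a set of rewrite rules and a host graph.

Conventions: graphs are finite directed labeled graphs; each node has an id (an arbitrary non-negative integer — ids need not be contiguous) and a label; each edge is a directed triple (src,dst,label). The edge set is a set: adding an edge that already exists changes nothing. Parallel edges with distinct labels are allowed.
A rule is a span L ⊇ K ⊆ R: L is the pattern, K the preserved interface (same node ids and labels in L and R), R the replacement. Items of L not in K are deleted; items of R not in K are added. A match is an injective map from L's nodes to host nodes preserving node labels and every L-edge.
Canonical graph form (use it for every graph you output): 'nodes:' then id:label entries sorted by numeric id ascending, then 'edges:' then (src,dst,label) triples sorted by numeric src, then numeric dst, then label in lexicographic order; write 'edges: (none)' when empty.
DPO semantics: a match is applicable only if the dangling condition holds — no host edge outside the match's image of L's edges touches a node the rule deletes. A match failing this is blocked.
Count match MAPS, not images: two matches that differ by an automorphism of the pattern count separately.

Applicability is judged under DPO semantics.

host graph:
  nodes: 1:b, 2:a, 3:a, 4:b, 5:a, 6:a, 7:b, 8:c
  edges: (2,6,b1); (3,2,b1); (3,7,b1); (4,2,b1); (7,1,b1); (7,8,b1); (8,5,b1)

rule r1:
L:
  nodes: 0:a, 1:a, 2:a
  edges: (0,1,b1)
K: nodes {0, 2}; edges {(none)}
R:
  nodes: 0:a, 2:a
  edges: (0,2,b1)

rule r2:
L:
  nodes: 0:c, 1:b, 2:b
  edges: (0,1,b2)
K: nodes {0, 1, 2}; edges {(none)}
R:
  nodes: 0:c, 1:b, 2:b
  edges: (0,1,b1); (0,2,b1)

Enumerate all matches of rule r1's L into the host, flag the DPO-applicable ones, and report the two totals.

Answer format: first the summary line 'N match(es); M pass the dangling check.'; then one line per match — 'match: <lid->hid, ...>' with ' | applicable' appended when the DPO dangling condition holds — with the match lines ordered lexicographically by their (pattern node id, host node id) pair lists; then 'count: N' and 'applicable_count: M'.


4 match(es); 2 pass the dangling check.
match: 0->2, 1->6, 2->3 | applicable
match: 0->2, 1->6, 2->5 | applicable
match: 0->3, 1->2, 2->5
match: 0->3, 1->2, 2->6
count: 4
applicable_count: 2


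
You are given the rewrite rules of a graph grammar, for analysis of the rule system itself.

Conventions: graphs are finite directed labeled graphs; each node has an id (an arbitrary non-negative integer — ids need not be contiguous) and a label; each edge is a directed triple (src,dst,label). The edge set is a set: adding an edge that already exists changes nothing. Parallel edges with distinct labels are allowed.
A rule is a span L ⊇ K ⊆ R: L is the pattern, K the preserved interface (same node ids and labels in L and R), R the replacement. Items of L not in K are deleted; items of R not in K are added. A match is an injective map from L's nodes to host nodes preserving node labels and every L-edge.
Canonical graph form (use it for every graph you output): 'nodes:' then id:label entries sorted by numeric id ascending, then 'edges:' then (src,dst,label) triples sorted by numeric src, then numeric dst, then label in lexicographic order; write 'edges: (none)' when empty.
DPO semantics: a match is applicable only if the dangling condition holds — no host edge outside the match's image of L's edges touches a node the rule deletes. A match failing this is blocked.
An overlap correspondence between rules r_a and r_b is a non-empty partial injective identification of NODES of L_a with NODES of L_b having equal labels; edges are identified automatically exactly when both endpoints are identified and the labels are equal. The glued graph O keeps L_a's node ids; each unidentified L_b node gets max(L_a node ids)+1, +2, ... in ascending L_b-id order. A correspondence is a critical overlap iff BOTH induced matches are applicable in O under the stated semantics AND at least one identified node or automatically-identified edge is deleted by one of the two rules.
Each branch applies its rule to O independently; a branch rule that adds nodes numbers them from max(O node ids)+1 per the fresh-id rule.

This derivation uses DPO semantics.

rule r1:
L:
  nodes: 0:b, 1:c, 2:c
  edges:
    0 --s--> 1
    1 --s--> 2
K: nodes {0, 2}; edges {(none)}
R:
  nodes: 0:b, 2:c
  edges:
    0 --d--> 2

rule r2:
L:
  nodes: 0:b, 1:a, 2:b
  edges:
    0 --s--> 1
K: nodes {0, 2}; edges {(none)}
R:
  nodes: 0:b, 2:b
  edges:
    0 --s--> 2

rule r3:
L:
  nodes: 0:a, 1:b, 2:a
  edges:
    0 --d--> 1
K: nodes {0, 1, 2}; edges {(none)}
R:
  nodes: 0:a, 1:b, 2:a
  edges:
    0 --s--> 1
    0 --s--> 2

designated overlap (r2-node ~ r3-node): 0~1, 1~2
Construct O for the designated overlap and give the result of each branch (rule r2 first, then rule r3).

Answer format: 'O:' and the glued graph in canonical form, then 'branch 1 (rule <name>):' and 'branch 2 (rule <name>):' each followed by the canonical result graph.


O:
nodes: 0:b, 1:a, 2:b, 3:a
edges: (0,1,s); (3,0,d)
branch 1 (rule r2):
nodes: 0:b, 2:b, 3:a
edges: (0,2,s); (3,0,d)
branch 2 (rule r3):
nodes: 0:b, 1:a, 2:b, 3:a
edges: (0,1,s); (3,0,s); (3,1,s)


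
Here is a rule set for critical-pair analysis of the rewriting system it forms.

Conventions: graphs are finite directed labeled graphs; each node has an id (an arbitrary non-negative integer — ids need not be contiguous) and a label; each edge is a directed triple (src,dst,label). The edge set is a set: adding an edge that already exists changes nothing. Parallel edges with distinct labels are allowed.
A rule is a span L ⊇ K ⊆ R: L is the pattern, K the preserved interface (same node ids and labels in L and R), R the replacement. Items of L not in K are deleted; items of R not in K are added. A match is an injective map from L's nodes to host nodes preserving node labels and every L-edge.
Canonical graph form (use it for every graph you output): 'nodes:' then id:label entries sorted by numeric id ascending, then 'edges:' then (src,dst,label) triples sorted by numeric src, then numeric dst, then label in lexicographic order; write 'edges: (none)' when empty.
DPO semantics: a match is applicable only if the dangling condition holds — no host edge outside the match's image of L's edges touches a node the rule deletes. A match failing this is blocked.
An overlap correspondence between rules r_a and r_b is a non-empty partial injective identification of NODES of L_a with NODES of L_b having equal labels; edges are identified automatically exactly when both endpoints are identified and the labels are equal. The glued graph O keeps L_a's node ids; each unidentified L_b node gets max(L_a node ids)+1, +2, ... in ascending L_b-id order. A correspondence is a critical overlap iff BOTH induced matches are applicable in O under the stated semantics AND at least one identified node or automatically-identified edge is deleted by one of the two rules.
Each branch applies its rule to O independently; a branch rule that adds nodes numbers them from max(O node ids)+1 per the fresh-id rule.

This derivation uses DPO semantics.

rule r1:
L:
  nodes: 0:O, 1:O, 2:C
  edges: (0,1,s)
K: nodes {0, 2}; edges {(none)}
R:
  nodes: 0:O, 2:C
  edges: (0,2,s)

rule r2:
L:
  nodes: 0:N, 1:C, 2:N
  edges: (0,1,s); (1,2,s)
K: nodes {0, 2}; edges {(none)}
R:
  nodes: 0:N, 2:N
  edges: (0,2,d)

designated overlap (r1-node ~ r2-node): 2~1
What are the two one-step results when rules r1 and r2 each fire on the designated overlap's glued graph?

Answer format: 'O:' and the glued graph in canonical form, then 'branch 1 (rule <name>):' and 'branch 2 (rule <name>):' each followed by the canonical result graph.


O:
nodes: 0:O, 1:O, 2:C, 3:N, 4:N
edges: (0,1,s); (2,4,s); (3,2,s)
branch 1 (rule r1):
nodes: 0:O, 2:C, 3:N, 4:N
edges: (0,2,s); (2,4,s); (3,2,s)
branch 2 (rule r2):
nodes: 0:O, 1:O, 3:N, 4:N
edges: (0,1,s); (3,4,d)


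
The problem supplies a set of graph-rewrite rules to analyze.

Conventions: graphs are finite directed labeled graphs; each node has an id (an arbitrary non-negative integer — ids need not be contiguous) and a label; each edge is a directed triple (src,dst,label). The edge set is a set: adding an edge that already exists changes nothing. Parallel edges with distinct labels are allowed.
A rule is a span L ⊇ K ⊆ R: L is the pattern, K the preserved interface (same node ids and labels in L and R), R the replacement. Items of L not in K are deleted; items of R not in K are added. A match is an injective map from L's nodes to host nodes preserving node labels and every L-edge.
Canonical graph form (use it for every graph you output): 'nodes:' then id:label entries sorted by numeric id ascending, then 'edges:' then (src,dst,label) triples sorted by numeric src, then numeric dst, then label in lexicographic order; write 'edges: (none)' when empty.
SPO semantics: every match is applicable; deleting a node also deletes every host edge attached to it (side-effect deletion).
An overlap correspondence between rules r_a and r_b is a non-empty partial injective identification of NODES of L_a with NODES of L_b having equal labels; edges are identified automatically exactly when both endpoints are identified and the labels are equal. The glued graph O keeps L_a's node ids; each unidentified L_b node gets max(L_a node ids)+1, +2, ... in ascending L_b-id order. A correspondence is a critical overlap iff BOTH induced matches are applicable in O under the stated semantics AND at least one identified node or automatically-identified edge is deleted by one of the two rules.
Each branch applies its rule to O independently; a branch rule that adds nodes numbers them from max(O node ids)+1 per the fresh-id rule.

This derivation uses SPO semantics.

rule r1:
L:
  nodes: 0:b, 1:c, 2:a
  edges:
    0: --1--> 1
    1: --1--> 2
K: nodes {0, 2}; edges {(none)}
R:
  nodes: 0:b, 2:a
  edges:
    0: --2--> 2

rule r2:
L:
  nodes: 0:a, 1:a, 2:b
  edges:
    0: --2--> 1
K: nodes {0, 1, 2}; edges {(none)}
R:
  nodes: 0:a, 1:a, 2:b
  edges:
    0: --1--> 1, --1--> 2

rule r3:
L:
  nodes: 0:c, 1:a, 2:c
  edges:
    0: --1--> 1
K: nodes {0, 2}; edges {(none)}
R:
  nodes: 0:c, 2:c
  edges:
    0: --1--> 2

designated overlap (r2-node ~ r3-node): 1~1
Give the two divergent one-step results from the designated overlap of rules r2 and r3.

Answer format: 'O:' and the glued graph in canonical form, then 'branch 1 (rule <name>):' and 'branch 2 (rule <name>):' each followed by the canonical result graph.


O:
nodes: 0:a, 1:a, 2:b, 3:c, 4:c
edges: (0,1,2); (3,1,1)
branch 1 (rule r2):
nodes: 0:a, 1:a, 2:b, 3:c, 4:c
edges: (0,1,1); (0,2,1); (3,1,1)
branch 2 (rule r3):
nodes: 0:a, 2:b, 3:c, 4:c
edges: (3,4,1)


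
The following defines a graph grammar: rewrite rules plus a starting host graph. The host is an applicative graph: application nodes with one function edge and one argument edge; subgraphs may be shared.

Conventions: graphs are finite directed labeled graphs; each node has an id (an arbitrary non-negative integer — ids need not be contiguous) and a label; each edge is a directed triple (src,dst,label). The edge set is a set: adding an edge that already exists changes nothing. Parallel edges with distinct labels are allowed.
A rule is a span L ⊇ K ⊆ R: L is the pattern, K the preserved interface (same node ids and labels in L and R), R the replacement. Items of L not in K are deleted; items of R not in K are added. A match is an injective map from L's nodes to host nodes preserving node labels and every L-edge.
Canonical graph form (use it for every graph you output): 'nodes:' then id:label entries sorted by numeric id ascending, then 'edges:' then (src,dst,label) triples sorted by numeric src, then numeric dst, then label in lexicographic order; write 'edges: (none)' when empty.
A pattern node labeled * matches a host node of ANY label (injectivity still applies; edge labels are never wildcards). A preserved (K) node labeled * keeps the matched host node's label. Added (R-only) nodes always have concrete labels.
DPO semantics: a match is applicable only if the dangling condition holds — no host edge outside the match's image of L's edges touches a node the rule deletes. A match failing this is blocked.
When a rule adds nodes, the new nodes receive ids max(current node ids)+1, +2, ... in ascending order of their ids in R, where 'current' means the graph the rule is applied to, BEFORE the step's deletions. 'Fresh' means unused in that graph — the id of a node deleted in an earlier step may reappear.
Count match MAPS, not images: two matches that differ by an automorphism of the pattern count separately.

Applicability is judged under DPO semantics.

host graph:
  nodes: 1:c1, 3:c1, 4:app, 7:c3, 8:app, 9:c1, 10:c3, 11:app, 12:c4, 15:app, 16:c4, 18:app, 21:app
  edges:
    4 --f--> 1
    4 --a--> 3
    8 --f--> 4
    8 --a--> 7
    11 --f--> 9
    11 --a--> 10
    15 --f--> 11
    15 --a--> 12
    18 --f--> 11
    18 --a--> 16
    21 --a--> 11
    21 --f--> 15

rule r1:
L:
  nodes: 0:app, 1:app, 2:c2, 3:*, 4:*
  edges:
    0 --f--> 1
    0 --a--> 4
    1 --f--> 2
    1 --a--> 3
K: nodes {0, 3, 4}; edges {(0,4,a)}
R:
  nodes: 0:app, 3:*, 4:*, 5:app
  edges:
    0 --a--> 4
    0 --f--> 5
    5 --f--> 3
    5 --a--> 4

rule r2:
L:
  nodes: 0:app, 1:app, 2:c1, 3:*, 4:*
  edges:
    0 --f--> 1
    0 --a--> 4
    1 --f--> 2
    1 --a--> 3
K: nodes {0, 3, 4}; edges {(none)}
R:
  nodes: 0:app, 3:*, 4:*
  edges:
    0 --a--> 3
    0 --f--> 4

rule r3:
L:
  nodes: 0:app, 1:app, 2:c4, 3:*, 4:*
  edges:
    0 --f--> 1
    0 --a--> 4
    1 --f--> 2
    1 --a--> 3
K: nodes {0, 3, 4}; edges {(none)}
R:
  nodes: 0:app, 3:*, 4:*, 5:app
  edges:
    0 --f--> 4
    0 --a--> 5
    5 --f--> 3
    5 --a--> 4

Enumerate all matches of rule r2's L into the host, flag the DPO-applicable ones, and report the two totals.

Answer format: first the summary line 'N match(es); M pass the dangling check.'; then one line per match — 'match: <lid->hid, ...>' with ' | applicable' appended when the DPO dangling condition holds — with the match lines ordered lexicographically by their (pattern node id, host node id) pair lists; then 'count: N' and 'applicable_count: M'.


3 match(es); 1 pass the dangling check.
match: 0->8, 1->4, 2->1, 3->3, 4->7 | applicable
match: 0->15, 1->11, 2->9, 3->10, 4->12
match: 0->18, 1->11, 2->9, 3->10, 4->16
count: 3
applicable_count: 1


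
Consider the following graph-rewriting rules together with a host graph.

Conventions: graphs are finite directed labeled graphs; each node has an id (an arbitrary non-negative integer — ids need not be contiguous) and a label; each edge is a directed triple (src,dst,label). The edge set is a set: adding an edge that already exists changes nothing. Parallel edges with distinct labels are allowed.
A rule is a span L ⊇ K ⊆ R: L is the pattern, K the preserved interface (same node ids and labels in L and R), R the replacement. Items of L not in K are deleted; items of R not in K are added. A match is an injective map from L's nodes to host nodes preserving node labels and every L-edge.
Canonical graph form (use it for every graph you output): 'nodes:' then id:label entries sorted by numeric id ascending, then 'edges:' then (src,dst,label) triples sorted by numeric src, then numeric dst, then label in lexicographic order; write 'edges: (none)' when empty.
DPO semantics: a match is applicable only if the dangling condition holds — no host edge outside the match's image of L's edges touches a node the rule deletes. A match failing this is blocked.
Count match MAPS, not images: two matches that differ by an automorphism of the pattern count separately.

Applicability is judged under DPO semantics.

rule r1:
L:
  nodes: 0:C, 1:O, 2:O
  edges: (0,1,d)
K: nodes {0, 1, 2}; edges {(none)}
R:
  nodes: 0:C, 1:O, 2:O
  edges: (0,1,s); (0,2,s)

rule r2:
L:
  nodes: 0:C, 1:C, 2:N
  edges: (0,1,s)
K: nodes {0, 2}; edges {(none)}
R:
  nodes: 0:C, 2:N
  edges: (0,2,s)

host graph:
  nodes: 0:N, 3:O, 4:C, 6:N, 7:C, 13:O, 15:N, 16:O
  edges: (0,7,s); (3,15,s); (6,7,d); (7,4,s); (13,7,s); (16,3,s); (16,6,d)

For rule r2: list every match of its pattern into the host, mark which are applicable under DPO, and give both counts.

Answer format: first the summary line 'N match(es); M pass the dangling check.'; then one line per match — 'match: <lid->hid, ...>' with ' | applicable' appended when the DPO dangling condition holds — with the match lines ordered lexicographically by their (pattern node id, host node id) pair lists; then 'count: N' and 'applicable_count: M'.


3 match(es); 3 pass the dangling check.
match: 0->7, 1->4, 2->0 | applicable
match: 0->7, 1->4, 2->6 | applicable
match: 0->7, 1->4, 2->15 | applicable
count: 3
applicable_count: 3


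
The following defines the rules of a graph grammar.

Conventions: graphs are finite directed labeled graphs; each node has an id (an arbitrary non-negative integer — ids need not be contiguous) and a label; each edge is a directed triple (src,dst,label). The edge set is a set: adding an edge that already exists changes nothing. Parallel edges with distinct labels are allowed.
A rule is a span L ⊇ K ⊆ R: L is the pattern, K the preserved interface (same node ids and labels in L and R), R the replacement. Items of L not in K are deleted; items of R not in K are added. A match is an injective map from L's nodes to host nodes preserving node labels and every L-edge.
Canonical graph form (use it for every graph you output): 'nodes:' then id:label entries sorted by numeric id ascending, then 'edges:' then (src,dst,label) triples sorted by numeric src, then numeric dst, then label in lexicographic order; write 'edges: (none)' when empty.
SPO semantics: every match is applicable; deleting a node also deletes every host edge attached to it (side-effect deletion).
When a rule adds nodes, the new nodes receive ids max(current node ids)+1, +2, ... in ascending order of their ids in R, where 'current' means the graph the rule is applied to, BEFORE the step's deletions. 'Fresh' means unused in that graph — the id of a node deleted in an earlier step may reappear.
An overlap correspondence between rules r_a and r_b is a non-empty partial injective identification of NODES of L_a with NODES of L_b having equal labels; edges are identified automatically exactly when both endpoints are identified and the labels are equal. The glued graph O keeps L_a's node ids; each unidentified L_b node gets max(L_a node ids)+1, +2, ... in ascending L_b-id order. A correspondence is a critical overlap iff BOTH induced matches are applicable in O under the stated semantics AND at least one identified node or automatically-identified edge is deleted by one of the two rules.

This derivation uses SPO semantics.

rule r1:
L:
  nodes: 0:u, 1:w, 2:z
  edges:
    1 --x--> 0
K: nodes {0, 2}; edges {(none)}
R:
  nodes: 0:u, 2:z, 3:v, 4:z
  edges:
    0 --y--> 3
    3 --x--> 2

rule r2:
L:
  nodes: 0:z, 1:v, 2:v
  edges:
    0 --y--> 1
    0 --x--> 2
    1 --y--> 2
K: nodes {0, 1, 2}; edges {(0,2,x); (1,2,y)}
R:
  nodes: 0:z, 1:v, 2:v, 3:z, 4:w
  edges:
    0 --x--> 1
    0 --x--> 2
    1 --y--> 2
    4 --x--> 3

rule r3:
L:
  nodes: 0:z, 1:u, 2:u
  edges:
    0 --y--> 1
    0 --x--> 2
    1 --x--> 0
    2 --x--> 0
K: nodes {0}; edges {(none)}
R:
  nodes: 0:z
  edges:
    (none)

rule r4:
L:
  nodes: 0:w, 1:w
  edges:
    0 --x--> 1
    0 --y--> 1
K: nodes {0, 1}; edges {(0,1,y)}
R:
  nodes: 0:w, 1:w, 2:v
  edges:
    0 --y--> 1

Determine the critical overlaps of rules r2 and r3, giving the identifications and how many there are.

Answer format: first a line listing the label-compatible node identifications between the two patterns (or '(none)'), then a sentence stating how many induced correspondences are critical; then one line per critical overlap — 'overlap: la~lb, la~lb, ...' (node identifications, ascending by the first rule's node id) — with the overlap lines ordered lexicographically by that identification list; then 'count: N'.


label-compatible node identifications between L(r2) and L(r3): 0~0
0 of the induced correspondences are critical overlaps of r2 and r3.
count: 0


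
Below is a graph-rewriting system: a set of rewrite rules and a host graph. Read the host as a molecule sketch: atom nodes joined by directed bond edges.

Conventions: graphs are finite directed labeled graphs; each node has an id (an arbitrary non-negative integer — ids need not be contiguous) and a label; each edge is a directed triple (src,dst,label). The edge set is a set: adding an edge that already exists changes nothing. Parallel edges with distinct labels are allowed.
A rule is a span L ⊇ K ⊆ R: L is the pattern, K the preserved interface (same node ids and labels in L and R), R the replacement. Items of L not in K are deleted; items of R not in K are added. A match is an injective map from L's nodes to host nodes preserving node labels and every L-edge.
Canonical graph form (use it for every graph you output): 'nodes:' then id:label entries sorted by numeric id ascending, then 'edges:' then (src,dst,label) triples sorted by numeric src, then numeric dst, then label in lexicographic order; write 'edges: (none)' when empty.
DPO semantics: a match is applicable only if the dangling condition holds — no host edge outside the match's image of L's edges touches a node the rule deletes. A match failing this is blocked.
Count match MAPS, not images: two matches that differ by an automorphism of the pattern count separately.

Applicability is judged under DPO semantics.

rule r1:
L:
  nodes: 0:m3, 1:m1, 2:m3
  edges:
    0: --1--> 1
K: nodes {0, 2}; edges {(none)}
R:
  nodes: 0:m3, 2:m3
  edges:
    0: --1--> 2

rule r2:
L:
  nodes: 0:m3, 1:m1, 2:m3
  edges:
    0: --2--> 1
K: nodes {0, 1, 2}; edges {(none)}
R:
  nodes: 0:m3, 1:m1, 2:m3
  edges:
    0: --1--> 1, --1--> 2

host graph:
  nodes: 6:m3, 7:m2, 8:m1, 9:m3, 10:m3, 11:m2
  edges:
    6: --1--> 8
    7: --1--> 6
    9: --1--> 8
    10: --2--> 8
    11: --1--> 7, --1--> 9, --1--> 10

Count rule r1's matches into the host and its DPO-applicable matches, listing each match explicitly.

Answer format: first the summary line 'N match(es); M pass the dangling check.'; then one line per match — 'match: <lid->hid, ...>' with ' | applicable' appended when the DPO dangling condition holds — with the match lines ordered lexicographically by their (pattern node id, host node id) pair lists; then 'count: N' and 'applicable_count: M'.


4 match(es); 0 pass the dangling check.
match: 0->6, 1->8, 2->9
match: 0->6, 1->8, 2->10
match: 0->9, 1->8, 2->6
match: 0->9, 1->8, 2->10
count: 4
applicable_count: 0


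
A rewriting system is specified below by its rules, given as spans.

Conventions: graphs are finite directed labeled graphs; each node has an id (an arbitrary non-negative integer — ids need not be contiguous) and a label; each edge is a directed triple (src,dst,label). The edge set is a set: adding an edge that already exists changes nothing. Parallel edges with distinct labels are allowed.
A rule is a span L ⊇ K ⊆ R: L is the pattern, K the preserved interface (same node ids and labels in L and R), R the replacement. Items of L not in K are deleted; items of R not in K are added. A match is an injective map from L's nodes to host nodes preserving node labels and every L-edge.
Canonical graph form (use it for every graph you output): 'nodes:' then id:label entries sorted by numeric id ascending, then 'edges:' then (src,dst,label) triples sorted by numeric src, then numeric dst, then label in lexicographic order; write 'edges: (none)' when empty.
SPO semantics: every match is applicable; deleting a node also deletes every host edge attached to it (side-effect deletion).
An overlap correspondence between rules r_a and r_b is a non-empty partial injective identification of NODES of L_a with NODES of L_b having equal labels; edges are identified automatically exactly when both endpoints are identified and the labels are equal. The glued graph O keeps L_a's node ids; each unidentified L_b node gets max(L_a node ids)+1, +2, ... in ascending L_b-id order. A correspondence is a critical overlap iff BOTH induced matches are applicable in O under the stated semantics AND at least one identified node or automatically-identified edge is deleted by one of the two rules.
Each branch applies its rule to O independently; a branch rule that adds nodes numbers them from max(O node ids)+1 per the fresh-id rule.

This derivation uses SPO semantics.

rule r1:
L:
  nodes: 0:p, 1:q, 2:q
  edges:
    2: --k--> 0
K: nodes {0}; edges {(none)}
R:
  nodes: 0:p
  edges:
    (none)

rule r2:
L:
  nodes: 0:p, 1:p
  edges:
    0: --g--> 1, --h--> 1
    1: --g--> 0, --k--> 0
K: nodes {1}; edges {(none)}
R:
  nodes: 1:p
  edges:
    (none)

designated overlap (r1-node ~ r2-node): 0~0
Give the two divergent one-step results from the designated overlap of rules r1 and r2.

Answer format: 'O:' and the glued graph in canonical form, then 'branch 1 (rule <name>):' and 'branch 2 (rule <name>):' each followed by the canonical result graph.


O:
nodes: 0:p, 1:q, 2:q, 3:p
edges: (0,3,g); (0,3,h); (2,0,k); (3,0,g); (3,0,k)
branch 1 (rule r1):
nodes: 0:p, 3:p
edges: (0,3,g); (0,3,h); (3,0,g); (3,0,k)
branch 2 (rule r2):
nodes: 1:q, 2:q, 3:p
edges: (none)


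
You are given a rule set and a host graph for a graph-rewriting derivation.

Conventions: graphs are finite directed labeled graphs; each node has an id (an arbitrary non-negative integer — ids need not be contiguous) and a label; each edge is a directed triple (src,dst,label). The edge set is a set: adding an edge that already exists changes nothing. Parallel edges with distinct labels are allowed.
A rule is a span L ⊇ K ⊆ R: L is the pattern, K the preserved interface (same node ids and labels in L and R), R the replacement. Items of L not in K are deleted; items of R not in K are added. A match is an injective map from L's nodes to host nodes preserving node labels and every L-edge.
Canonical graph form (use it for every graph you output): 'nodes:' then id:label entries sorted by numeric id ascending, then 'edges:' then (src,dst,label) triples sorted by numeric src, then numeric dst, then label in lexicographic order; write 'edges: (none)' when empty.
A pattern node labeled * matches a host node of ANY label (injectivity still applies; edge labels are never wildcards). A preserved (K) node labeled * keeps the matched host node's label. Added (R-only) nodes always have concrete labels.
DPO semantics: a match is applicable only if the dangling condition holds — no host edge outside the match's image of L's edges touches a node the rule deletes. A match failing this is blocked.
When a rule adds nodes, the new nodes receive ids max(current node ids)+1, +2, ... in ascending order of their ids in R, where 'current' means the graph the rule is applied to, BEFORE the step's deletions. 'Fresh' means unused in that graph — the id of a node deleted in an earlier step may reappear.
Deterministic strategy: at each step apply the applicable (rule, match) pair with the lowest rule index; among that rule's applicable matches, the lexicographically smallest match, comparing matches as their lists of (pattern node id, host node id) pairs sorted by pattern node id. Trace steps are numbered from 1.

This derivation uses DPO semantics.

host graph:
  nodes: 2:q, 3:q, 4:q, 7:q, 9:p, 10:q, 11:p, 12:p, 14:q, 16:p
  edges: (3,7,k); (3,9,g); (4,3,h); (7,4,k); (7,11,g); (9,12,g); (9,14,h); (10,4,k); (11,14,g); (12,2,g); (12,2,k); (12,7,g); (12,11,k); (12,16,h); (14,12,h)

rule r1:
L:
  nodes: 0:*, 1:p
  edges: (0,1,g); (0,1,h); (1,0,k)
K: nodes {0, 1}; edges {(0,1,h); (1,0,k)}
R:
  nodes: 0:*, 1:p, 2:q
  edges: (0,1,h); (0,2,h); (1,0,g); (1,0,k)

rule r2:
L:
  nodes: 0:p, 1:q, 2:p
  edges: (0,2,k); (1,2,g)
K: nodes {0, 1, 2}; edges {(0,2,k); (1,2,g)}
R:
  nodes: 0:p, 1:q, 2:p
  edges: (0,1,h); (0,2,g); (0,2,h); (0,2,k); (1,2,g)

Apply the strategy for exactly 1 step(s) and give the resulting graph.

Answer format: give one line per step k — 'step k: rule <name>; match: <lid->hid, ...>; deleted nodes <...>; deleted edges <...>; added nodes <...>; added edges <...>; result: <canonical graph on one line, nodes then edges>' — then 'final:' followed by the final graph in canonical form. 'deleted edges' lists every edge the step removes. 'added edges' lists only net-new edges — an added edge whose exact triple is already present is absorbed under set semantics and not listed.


step 1: rule r2; match: 0->12, 1->7, 2->11; deleted nodes (none); deleted edges (none); added nodes (none); added edges (12,7,h); (12,11,g); (12,11,h); result: nodes: 2:q, 3:q, 4:q, 7:q, 9:p, 10:q, 11:p, 12:p, 14:q, 16:p edges: (3,7,k); (3,9,g); (4,3,h); (7,4,k); (7,11,g); (9,12,g); (9,14,h); (10,4,k); (11,14,g); (12,2,g); (12,2,k); (12,7,g); (12,7,h); (12,11,g); (12,11,h); (12,11,k); (12,16,h); (14,12,h)
final:
nodes: 2:q, 3:q, 4:q, 7:q, 9:p, 10:q, 11:p, 12:p, 14:q, 16:p
edges: (3,7,k); (3,9,g); (4,3,h); (7,4,k); (7,11,g); (9,12,g); (9,14,h); (10,4,k); (11,14,g); (12,2,g); (12,2,k); (12,7,g); (12,7,h); (12,11,g); (12,11,h); (12,11,k); (12,16,h); (14,12,h)


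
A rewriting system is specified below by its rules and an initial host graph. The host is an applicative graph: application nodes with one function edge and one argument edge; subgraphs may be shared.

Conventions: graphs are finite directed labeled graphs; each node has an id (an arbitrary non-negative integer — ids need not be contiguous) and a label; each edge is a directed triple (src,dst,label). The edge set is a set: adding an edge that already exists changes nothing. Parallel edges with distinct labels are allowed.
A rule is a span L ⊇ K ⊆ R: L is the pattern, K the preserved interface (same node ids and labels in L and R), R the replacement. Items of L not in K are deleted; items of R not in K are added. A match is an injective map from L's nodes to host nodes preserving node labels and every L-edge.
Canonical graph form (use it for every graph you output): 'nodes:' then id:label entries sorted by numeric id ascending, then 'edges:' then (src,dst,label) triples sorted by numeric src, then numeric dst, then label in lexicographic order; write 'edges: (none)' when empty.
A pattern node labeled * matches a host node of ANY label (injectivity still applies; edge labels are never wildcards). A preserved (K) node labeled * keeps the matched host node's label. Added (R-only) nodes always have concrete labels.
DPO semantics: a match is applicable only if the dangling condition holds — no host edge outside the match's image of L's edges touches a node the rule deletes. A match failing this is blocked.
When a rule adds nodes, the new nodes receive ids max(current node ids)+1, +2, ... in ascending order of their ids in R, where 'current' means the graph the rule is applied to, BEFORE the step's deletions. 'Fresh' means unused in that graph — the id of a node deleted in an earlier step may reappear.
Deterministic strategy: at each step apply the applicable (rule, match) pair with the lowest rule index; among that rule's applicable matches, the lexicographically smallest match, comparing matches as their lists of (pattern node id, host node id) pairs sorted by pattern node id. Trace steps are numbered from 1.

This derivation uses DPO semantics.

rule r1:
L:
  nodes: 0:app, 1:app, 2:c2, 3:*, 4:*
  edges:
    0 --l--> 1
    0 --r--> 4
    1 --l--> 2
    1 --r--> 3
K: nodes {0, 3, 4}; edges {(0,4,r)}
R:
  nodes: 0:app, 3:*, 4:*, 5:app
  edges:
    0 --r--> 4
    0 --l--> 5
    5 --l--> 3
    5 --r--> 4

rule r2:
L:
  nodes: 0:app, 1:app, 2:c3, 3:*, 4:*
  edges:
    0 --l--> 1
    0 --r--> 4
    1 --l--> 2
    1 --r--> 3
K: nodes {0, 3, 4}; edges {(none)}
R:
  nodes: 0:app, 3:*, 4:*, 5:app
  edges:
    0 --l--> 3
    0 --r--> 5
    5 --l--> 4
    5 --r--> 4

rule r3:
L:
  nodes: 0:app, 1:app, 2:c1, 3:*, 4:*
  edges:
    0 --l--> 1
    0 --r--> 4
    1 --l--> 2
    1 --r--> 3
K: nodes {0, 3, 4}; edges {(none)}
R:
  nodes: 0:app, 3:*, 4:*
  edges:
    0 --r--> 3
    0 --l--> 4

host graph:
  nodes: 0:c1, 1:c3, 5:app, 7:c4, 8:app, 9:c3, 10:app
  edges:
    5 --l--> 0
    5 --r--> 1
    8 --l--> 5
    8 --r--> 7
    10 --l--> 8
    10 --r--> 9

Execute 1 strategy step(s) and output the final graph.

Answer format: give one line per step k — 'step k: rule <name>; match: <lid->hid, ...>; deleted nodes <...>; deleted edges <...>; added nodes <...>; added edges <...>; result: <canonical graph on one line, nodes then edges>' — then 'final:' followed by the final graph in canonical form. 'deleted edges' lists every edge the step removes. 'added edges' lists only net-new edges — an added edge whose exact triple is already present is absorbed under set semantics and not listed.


step 1: rule r3; match: 0->8, 1->5, 2->0, 3->1, 4->7; deleted nodes 0, 5; deleted edges (5,0,l); (5,1,r); (8,5,l); (8,7,r); added nodes (none); added edges (8,1,r); (8,7,l); result: nodes: 1:c3, 7:c4, 8:app, 9:c3, 10:app edges: (8,1,r); (8,7,l); (10,8,l); (10,9,r)
final:
nodes: 1:c3, 7:c4, 8:app, 9:c3, 10:app
edges: (8,1,r); (8,7,l); (10,8,l); (10,9,r)


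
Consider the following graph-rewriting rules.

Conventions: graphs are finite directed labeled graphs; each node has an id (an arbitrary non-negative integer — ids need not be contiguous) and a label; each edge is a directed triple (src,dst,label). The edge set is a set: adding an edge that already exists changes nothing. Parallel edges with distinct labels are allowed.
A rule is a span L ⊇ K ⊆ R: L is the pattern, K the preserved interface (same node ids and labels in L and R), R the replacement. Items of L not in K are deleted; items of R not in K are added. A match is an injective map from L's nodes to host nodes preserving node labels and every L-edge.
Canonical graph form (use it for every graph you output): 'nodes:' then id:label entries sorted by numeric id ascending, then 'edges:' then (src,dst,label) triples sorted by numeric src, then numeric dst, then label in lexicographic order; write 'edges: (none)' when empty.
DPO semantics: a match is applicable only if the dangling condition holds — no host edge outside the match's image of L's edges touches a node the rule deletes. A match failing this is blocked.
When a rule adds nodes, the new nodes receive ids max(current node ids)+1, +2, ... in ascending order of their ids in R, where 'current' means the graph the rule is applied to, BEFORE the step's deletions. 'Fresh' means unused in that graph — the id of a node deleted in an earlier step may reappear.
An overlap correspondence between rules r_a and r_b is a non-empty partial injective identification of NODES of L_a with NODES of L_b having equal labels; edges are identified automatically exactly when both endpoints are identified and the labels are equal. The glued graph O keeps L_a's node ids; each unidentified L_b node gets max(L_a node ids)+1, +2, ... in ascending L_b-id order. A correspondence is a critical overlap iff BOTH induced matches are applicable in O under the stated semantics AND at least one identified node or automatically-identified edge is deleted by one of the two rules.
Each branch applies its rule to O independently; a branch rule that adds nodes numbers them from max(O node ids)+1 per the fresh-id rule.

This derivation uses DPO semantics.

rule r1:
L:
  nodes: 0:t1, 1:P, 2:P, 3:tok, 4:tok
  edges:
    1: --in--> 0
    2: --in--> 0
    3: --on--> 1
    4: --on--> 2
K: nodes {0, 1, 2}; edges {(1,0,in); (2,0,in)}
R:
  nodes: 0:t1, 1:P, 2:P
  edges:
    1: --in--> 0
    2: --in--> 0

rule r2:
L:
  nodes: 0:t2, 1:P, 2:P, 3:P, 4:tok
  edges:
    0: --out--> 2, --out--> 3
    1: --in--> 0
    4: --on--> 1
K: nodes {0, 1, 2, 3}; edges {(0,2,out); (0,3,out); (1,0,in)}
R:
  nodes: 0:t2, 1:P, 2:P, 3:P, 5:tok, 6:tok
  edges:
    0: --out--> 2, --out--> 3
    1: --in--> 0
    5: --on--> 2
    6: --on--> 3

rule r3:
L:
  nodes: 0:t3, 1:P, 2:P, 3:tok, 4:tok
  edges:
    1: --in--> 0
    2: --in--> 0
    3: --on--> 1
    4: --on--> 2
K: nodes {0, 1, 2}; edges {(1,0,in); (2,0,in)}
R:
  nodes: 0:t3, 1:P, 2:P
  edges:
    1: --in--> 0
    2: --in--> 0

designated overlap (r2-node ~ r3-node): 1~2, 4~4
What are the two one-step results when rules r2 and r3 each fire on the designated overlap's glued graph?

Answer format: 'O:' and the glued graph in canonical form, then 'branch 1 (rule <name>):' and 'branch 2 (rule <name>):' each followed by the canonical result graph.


O:
nodes: 0:t2, 1:P, 2:P, 3:P, 4:tok, 5:t3, 6:P, 7:tok
edges: (0,2,out); (0,3,out); (1,0,in); (1,5,in); (4,1,on); (6,5,in); (7,6,on)
branch 1 (rule r2):
nodes: 0:t2, 1:P, 2:P, 3:P, 5:t3, 6:P, 7:tok, 8:tok, 9:tok
edges: (0,2,out); (0,3,out); (1,0,in); (1,5,in); (6,5,in); (7,6,on); (8,2,on); (9,3,on)
branch 2 (rule r3):
nodes: 0:t2, 1:P, 2:P, 3:P, 5:t3, 6:P
edges: (0,2,out); (0,3,out); (1,0,in); (1,5,in); (6,5,in)
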